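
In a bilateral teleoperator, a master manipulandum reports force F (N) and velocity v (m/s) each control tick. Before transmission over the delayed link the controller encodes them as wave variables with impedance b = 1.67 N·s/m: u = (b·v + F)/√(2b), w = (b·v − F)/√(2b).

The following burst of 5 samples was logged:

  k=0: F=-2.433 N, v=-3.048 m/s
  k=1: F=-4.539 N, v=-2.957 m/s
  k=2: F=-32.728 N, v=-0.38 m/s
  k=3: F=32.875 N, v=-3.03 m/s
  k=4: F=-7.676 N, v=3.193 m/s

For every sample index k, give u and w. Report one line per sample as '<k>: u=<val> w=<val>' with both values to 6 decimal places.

k=0: b·v=1.67×(-3.048)=-5.090160; √(2b)=1.827567; u=(-5.090160+(-2.433))/1.827567=-4.116490, w=(-5.090160−(-2.433))/1.827567=-1.453933
k=1: b·v=1.67×(-2.957)=-4.938190; √(2b)=1.827567; u=(-4.938190+(-4.539))/1.827567=-5.185688, w=(-4.938190−(-4.539))/1.827567=-0.218427
k=2: b·v=1.67×(-0.38)=-0.634600; √(2b)=1.827567; u=(-0.634600+(-32.728))/1.827567=-18.255203, w=(-0.634600−(-32.728))/1.827567=17.560727
k=3: b·v=1.67×(-3.03)=-5.060100; √(2b)=1.827567; u=(-5.060100+32.875)/1.827567=15.219636, w=(-5.060100−32.875)/1.827567=-20.757163
k=4: b·v=1.67×3.193=5.332310; √(2b)=1.827567; u=(5.332310+(-7.676))/1.827567=-1.282410, w=(5.332310−(-7.676))/1.827567=7.117831

0: u=-4.116490 w=-1.453933
1: u=-5.185688 w=-0.218427
2: u=-18.255203 w=17.560727
3: u=15.219636 w=-20.757163
4: u=-1.282410 w=7.117831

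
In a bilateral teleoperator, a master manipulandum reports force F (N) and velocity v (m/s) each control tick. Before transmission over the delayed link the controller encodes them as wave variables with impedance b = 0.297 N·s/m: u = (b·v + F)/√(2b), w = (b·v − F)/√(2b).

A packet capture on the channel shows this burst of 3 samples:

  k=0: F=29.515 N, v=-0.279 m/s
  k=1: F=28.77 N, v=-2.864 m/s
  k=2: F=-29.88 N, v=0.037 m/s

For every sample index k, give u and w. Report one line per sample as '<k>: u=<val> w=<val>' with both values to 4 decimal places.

0: u=38.1881 w=-38.4032
1: u=36.2254 w=-38.4327
2: u=-38.7550 w=38.7835

k=0: b·v=0.297×(-0.279)=-0.0829; √(2b)=0.7707; u=(-0.0829+29.515)/0.7707=38.1881, w=(-0.0829−29.515)/0.7707=-38.4032
k=1: b·v=0.297×(-2.864)=-0.8506; √(2b)=0.7707; u=(-0.8506+28.77)/0.7707=36.2254, w=(-0.8506−28.77)/0.7707=-38.4327
k=2: b·v=0.297×0.037=0.0110; √(2b)=0.7707; u=(0.0110+(-29.88))/0.7707=-38.7550, w=(0.0110−(-29.88))/0.7707=38.7835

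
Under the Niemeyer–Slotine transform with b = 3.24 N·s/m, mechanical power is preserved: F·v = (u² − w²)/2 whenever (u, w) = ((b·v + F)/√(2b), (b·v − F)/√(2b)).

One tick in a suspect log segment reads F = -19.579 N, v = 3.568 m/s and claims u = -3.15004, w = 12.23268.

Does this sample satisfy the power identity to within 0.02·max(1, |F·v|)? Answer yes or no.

yes

F·v = (-19.579)×3.568 = -69.85787 W.
(u² − w²)/2 = (9.92275 − 149.63846)/2 = -69.85785 W.
|Δ| = 0.00002;  2% of max(1, |F·v|) = 1.39716.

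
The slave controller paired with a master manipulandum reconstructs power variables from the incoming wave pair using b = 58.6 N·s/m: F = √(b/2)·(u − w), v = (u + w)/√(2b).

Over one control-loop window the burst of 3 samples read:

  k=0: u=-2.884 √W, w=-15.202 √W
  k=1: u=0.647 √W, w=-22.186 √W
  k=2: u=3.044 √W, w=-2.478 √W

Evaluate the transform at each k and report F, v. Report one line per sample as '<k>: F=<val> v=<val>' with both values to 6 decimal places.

k=0: u−w=12.318000, u+w=-18.086000; √(b/2)=5.412947, √(2b)=10.825895; F=5.412947×12.318=66.676687, v=-18.086000/10.825895=-1.670624
k=1: u−w=22.833000, u+w=-21.539000; √(b/2)=5.412947, √(2b)=10.825895; F=5.412947×22.833=123.593829, v=-21.539000/10.825895=-1.989581
k=2: u−w=5.522000, u+w=0.566000; √(b/2)=5.412947, √(2b)=10.825895; F=5.412947×5.522=29.890296, v=0.566000/10.825895=0.052282

0: F=66.676687 v=-1.670624
1: F=123.593829 v=-1.989581
2: F=29.890296 v=0.052282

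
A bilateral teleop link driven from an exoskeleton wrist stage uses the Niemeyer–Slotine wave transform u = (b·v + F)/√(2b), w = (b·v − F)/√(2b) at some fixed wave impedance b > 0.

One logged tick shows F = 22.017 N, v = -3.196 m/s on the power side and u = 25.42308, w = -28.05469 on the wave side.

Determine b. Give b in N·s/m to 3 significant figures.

b = 0.339 N·s/m

u + w = -2.631610;  u + w = √(2b)·v, so √(2b) = -2.631610/(-3.196) = 0.823407.
b = (√(2b))²/2 = 0.678000/2 = 0.339000.
(Check via u − w = 2F/√(2b): u − w = 53.477770, 2F/√(2b) = 53.477781.)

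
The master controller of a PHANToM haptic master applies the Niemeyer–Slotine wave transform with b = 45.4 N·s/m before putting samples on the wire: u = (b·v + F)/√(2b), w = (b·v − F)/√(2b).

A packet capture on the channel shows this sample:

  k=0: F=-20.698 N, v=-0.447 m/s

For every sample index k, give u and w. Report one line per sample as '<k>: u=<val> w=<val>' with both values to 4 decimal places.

0: u=-4.3018 w=0.0424

k=0: b·v=45.4×(-0.447)=-20.2938; √(2b)=9.5289; u=(-20.2938+(-20.698))/9.5289=-4.3018, w=(-20.2938−(-20.698))/9.5289=0.0424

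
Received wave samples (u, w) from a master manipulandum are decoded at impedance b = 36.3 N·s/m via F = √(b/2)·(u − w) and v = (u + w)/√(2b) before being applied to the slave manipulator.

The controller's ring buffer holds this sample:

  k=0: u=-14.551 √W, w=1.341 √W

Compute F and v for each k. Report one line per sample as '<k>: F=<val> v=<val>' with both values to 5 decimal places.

0: F=-67.70440 v=-1.55037

k=0: u−w=-15.89200, u+w=-13.21000; √(b/2)=4.26028, √(2b)=8.52056; F=4.26028×(-15.892)=-67.70440, v=-13.21000/8.52056=-1.55037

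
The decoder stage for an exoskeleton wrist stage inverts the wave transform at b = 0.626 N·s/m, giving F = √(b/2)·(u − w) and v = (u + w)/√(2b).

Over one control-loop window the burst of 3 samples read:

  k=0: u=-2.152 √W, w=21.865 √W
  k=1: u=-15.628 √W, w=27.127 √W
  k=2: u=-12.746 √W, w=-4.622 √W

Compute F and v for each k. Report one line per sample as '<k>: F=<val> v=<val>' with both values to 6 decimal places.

k=0: u−w=-24.017000, u+w=19.713000; √(b/2)=0.559464, √(2b)=1.118928; F=0.559464×(-24.017)=-13.436648, v=19.713000/1.118928=17.617755
k=1: u−w=-42.755000, u+w=11.499000; √(b/2)=0.559464, √(2b)=1.118928; F=0.559464×(-42.755)=-23.919885, v=11.499000/1.118928=10.276800
k=2: u−w=-8.124000, u+w=-17.368000; √(b/2)=0.559464, √(2b)=1.118928; F=0.559464×(-8.124)=-4.545086, v=-17.368000/1.118928=-15.521999

0: F=-13.436648 v=17.617755
1: F=-23.919885 v=10.276800
2: F=-4.545086 v=-15.521999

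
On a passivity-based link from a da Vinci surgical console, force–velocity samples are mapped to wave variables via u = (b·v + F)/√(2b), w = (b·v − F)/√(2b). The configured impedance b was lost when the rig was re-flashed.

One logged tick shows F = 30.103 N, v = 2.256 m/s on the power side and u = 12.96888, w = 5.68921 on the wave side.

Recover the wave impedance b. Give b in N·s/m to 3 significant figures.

b = 34.2 N·s/m

u + w = 18.6581;  u + w = √(2b)·v, so √(2b) = 18.6581/2.256 = 8.2704.
b = (√(2b))²/2 = 68.4000/2 = 34.2000.
(Check via u − w = 2F/√(2b): u − w = 7.2797, 2F/√(2b) = 7.2797.)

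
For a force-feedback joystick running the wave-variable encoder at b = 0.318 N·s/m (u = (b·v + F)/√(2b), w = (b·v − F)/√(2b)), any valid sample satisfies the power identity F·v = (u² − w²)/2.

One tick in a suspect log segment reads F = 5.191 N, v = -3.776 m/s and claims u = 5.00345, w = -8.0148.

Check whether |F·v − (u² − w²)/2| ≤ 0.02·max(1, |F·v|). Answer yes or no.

F·v = 5.191×(-3.776) = -19.60122 W.
(u² − w²)/2 = (25.03451 − 64.23702)/2 = -19.60125 W.
|Δ| = 0.00004;  2% of max(1, |F·v|) = 0.39202.

yes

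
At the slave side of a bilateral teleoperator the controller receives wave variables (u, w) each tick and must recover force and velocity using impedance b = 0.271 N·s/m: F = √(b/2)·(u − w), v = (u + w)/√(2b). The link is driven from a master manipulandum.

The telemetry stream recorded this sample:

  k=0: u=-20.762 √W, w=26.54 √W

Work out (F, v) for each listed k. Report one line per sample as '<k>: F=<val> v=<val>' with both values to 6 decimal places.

k=0: u−w=-47.302000, u+w=5.778000; √(b/2)=0.368103, √(2b)=0.736206; F=0.368103×(-47.302)=-17.412020, v=5.778000/0.736206=7.848342

0: F=-17.412020 v=7.848342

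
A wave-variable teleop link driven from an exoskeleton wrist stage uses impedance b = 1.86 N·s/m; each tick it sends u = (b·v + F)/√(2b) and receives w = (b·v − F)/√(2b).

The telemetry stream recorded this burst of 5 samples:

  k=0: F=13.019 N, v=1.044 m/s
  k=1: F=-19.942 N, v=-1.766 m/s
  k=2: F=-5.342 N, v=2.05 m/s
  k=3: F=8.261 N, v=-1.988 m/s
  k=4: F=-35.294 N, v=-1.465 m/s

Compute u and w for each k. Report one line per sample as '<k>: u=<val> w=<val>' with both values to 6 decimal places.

k=0: b·v=1.86×1.044=1.941840; √(2b)=1.928730; u=(1.941840+13.019)/1.928730=7.756834, w=(1.941840−13.019)/1.928730=-5.743240
k=1: b·v=1.86×(-1.766)=-3.284760; √(2b)=1.928730; u=(-3.284760+(-19.942))/1.928730=-12.042514, w=(-3.284760−(-19.942))/1.928730=8.636377
k=2: b·v=1.86×2.05=3.813000; √(2b)=1.928730; u=(3.813000+(-5.342))/1.928730=-0.792750, w=(3.813000−(-5.342))/1.928730=4.746646
k=3: b·v=1.86×(-1.988)=-3.697680; √(2b)=1.928730; u=(-3.697680+8.261)/1.928730=2.365971, w=(-3.697680−8.261)/1.928730=-6.200287
k=4: b·v=1.86×(-1.465)=-2.724900; √(2b)=1.928730; u=(-2.724900+(-35.294))/1.928730=-19.711881, w=(-2.724900−(-35.294))/1.928730=16.886292

0: u=7.756834 w=-5.743240
1: u=-12.042514 w=8.636377
2: u=-0.792750 w=4.746646
3: u=2.365971 w=-6.200287
4: u=-19.711881 w=16.886292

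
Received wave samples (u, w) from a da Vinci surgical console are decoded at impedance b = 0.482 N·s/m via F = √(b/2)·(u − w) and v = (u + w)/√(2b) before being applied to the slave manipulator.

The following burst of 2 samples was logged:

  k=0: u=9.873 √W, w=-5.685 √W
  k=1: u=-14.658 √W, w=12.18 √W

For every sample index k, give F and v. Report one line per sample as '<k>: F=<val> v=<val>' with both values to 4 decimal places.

k=0: u−w=15.5580, u+w=4.1880; √(b/2)=0.4909, √(2b)=0.9818; F=0.4909×15.558=7.6377, v=4.1880/0.9818=4.2655
k=1: u−w=-26.8380, u+w=-2.4780; √(b/2)=0.4909, √(2b)=0.9818; F=0.4909×(-26.838)=-13.1752, v=-2.4780/0.9818=-2.5238

0: F=7.6377 v=4.2655
1: F=-13.1752 v=-2.5238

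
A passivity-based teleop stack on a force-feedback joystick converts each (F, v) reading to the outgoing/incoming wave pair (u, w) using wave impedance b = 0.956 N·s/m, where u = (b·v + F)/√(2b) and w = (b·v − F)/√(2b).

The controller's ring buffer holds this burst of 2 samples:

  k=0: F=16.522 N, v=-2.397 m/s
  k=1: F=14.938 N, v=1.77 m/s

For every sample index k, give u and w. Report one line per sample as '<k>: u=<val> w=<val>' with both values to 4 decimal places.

0: u=10.2914 w=-13.6059
1: u=12.0268 w=-9.5794

k=0: b·v=0.956×(-2.397)=-2.2915; √(2b)=1.3828; u=(-2.2915+16.522)/1.3828=10.2914, w=(-2.2915−16.522)/1.3828=-13.6059
k=1: b·v=0.956×1.77=1.6921; √(2b)=1.3828; u=(1.6921+14.938)/1.3828=12.0268, w=(1.6921−14.938)/1.3828=-9.5794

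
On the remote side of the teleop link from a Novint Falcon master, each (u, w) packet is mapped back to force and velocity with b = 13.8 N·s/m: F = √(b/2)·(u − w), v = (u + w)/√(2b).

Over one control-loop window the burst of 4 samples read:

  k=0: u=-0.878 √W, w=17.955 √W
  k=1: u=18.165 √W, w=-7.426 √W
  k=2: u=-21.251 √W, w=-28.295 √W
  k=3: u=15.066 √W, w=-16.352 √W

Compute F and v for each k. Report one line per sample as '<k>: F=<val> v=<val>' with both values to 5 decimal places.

k=0: u−w=-18.83300, u+w=17.07700; √(b/2)=2.62679, √(2b)=5.25357; F=2.62679×(-18.833)=-49.47024, v=17.07700/5.25357=3.25055
k=1: u−w=25.59100, u+w=10.73900; √(b/2)=2.62679, √(2b)=5.25357; F=2.62679×25.591=67.22206, v=10.73900/5.25357=2.04413
k=2: u−w=7.04400, u+w=-49.54600; √(b/2)=2.62679, √(2b)=5.25357; F=2.62679×7.044=18.50307, v=-49.54600/5.25357=-9.43092
k=3: u−w=31.41800, u+w=-1.28600; √(b/2)=2.62679, √(2b)=5.25357; F=2.62679×31.418=82.52833, v=-1.28600/5.25357=-0.24479

0: F=-49.47024 v=3.25055
1: F=67.22206 v=2.04413
2: F=18.50307 v=-9.43092
3: F=82.52833 v=-0.24479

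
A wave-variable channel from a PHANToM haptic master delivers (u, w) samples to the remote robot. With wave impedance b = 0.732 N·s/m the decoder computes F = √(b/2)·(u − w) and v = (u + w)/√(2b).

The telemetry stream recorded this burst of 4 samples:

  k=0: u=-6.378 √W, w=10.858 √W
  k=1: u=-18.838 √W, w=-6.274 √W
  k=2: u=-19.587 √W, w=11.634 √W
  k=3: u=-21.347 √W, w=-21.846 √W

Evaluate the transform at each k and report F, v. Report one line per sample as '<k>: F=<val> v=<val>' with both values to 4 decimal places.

0: F=-10.4274 v=3.7026
1: F=-7.6010 v=-20.7544
2: F=-18.8881 v=-6.5730
3: F=0.3019 v=-35.6979

k=0: u−w=-17.2360, u+w=4.4800; √(b/2)=0.6050, √(2b)=1.2100; F=0.6050×(-17.236)=-10.4274, v=4.4800/1.2100=3.7026
k=1: u−w=-12.5640, u+w=-25.1120; √(b/2)=0.6050, √(2b)=1.2100; F=0.6050×(-12.564)=-7.6010, v=-25.1120/1.2100=-20.7544
k=2: u−w=-31.2210, u+w=-7.9530; √(b/2)=0.6050, √(2b)=1.2100; F=0.6050×(-31.221)=-18.8881, v=-7.9530/1.2100=-6.5730
k=3: u−w=0.4990, u+w=-43.1930; √(b/2)=0.6050, √(2b)=1.2100; F=0.6050×0.499=0.3019, v=-43.1930/1.2100=-35.6979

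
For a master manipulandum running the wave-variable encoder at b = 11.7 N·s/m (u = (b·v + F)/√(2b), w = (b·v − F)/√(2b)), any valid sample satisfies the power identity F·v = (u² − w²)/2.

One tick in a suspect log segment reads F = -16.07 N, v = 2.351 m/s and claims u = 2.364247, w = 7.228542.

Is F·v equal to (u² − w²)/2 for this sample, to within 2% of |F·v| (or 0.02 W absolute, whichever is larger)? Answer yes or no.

F·v = (-16.07)×2.351 = -37.780570 W.
(u² − w²)/2 = (5.589664 − 52.251819)/2 = -23.331078 W.
|Δ| = 14.449492;  2% of max(1, |F·v|) = 0.755611.

no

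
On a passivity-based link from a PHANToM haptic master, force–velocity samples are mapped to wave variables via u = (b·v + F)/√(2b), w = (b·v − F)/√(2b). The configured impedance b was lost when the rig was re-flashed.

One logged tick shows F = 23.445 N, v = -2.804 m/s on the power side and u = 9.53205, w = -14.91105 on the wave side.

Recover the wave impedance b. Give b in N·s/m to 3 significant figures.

b = 1.84 N·s/m

u + w = -5.37900;  u + w = √(2b)·v, so √(2b) = -5.37900/(-2.804) = 1.91833.
b = (√(2b))²/2 = 3.67999/2 = 1.84000.
(Check via u − w = 2F/√(2b): u − w = 24.44310, 2F/√(2b) = 24.44312.)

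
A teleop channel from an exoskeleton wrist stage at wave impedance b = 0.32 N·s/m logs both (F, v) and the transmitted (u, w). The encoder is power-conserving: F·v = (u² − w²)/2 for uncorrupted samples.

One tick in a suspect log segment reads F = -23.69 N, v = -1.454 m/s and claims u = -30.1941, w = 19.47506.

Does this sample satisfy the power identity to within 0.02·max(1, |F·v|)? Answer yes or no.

F·v = (-23.69)×(-1.454) = 34.44526 W.
(u² − w²)/2 = (911.68367 − 379.27796)/2 = 266.20286 W.
|Δ| = 231.75760;  2% of max(1, |F·v|) = 0.68891.

no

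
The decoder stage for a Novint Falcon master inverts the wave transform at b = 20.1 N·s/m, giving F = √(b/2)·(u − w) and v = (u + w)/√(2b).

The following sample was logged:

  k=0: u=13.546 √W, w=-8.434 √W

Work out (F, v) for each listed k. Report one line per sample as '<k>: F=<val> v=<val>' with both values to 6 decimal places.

0: F=69.680413 v=0.806265

k=0: u−w=21.980000, u+w=5.112000; √(b/2)=3.170173, √(2b)=6.340347; F=3.170173×21.98=69.680413, v=5.112000/6.340347=0.806265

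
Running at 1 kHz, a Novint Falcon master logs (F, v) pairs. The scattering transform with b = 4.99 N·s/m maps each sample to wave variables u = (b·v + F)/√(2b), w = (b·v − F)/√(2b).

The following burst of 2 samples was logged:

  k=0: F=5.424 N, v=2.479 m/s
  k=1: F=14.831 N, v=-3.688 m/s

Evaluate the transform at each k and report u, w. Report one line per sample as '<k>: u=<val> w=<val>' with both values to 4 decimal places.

0: u=5.6327 w=2.1988
1: u=-1.1307 w=-10.5201

k=0: b·v=4.99×2.479=12.3702; √(2b)=3.1591; u=(12.3702+5.424)/3.1591=5.6327, w=(12.3702−5.424)/3.1591=2.1988
k=1: b·v=4.99×(-3.688)=-18.4031; √(2b)=3.1591; u=(-18.4031+14.831)/3.1591=-1.1307, w=(-18.4031−14.831)/3.1591=-10.5201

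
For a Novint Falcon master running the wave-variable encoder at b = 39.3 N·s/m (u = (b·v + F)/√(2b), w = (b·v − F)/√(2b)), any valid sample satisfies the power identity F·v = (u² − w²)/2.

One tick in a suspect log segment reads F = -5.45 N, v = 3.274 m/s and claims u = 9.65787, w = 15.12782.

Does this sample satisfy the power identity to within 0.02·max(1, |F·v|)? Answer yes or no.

no

F·v = (-5.45)×3.274 = -17.84330 W.
(u² − w²)/2 = (93.27445 − 228.85094)/2 = -67.78824 W.
|Δ| = 49.94494;  2% of max(1, |F·v|) = 0.35687.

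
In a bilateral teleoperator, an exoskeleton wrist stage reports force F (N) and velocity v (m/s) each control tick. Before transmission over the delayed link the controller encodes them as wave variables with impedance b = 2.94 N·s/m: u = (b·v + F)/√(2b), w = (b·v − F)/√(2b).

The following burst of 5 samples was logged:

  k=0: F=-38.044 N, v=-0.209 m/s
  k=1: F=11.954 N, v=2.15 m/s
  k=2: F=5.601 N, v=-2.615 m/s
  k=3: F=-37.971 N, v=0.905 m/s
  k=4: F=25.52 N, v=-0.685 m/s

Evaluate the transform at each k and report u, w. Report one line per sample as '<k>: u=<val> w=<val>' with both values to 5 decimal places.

k=0: b·v=2.94×(-0.209)=-0.61446; √(2b)=2.42487; u=(-0.61446+(-38.044))/2.42487=-15.94248, w=(-0.61446−(-38.044))/2.42487=15.43568
k=1: b·v=2.94×2.15=6.32100; √(2b)=2.42487; u=(6.32100+11.954)/2.42487=7.53648, w=(6.32100−11.954)/2.42487=-2.32301
k=2: b·v=2.94×(-2.615)=-7.68810; √(2b)=2.42487; u=(-7.68810+5.601)/2.42487=-0.86071, w=(-7.68810−5.601)/2.42487=-5.48033
k=3: b·v=2.94×0.905=2.66070; √(2b)=2.42487; u=(2.66070+(-37.971))/2.42487=-14.56172, w=(2.66070−(-37.971))/2.42487=16.75623
k=4: b·v=2.94×(-0.685)=-2.01390; √(2b)=2.42487; u=(-2.01390+25.52)/2.42487=9.69375, w=(-2.01390−25.52)/2.42487=-11.35479

0: u=-15.94248 w=15.43568
1: u=7.53648 w=-2.32301
2: u=-0.86071 w=-5.48033
3: u=-14.56172 w=16.75623
4: u=9.69375 w=-11.35479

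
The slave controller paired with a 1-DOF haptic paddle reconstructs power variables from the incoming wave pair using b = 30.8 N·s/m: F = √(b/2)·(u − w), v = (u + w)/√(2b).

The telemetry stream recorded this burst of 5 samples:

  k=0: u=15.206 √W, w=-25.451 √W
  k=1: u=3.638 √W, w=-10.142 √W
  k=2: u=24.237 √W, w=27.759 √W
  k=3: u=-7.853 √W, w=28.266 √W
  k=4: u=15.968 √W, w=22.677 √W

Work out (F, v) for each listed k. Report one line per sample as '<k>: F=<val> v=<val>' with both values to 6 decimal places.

k=0: u−w=40.657000, u+w=-10.245000; √(b/2)=3.924283, √(2b)=7.848567; F=3.924283×40.657=159.549589, v=-10.245000/7.848567=-1.305334
k=1: u−w=13.780000, u+w=-6.504000; √(b/2)=3.924283, √(2b)=7.848567; F=3.924283×13.78=54.076625, v=-6.504000/7.848567=-0.828686
k=2: u−w=-3.522000, u+w=51.996000; √(b/2)=3.924283, √(2b)=7.848567; F=3.924283×(-3.522)=-13.821326, v=51.996000/7.848567=6.624904
k=3: u−w=-36.119000, u+w=20.413000; √(b/2)=3.924283, √(2b)=7.848567; F=3.924283×(-36.119)=-141.741191, v=20.413000/7.848567=2.600857
k=4: u−w=-6.709000, u+w=38.645000; √(b/2)=3.924283, √(2b)=7.848567; F=3.924283×(-6.709)=-26.328017, v=38.645000/7.848567=4.923829

0: F=159.549589 v=-1.305334
1: F=54.076625 v=-0.828686
2: F=-13.821326 v=6.624904
3: F=-141.741191 v=2.600857
4: F=-26.328017 v=4.923829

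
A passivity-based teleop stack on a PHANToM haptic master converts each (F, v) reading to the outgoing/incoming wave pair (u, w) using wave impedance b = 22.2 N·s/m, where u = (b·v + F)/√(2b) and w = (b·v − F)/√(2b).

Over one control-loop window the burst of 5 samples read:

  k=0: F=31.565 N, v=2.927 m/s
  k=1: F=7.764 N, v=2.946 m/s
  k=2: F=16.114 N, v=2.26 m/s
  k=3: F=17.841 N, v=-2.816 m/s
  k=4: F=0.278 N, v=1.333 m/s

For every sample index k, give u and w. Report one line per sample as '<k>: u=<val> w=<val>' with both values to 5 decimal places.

k=0: b·v=22.2×2.927=64.97940; √(2b)=6.66333; u=(64.97940+31.565)/6.66333=14.48891, w=(64.97940−31.565)/6.66333=5.01467
k=1: b·v=22.2×2.946=65.40120; √(2b)=6.66333; u=(65.40120+7.764)/6.66333=10.98027, w=(65.40120−7.764)/6.66333=8.64991
k=2: b·v=22.2×2.26=50.17200; √(2b)=6.66333; u=(50.17200+16.114)/6.66333=9.94788, w=(50.17200−16.114)/6.66333=5.11126
k=3: b·v=22.2×(-2.816)=-62.51520; √(2b)=6.66333; u=(-62.51520+17.841)/6.66333=-6.70448, w=(-62.51520−17.841)/6.66333=-12.05946
k=4: b·v=22.2×1.333=29.59260; √(2b)=6.66333; u=(29.59260+0.278)/6.66333=4.48283, w=(29.59260−0.278)/6.66333=4.39939

0: u=14.48891 w=5.01467
1: u=10.98027 w=8.64991
2: u=9.94788 w=5.11126
3: u=-6.70448 w=-12.05946
4: u=4.48283 w=4.39939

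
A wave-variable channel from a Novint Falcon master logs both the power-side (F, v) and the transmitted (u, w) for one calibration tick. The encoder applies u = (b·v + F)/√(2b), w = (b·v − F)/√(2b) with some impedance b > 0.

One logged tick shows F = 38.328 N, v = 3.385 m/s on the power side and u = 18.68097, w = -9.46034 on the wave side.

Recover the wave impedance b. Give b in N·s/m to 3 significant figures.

b = 3.71 N·s/m

u + w = 9.2206;  u + w = √(2b)·v, so √(2b) = 9.2206/3.385 = 2.7240.
b = (√(2b))²/2 = 7.4200/2 = 3.7100.
(Check via u − w = 2F/√(2b): u − w = 28.1413, 2F/√(2b) = 28.1413.)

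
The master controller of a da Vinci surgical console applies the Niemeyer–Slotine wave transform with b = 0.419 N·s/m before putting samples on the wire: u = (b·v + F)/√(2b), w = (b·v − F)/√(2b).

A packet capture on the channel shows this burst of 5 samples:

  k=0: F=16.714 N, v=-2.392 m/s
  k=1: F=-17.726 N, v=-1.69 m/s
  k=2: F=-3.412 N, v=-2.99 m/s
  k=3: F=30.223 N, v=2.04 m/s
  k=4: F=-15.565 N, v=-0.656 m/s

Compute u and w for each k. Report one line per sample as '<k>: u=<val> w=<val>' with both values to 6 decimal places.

0: u=17.163372 w=-19.353064
1: u=-20.137250 w=18.590185
2: u=-5.095795 w=2.358679
3: u=33.949056 w=-32.081592
4: u=-17.303320 w=16.702802

k=0: b·v=0.419×(-2.392)=-1.002248; √(2b)=0.915423; u=(-1.002248+16.714)/0.915423=17.163372, w=(-1.002248−16.714)/0.915423=-19.353064
k=1: b·v=0.419×(-1.69)=-0.708110; √(2b)=0.915423; u=(-0.708110+(-17.726))/0.915423=-20.137250, w=(-0.708110−(-17.726))/0.915423=18.590185
k=2: b·v=0.419×(-2.99)=-1.252810; √(2b)=0.915423; u=(-1.252810+(-3.412))/0.915423=-5.095795, w=(-1.252810−(-3.412))/0.915423=2.358679
k=3: b·v=0.419×2.04=0.854760; √(2b)=0.915423; u=(0.854760+30.223)/0.915423=33.949056, w=(0.854760−30.223)/0.915423=-32.081592
k=4: b·v=0.419×(-0.656)=-0.274864; √(2b)=0.915423; u=(-0.274864+(-15.565))/0.915423=-17.303320, w=(-0.274864−(-15.565))/0.915423=16.702802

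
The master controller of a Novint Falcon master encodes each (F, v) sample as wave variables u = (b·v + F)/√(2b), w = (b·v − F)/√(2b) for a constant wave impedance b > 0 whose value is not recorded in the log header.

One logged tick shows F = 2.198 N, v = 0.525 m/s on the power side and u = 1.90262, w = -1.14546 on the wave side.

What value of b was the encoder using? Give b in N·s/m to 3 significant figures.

b = 1.04 N·s/m

u + w = 0.75716;  u + w = √(2b)·v, so √(2b) = 0.75716/0.525 = 1.44221.
b = (√(2b))²/2 = 2.07997/2 = 1.03998.
(Check via u − w = 2F/√(2b): u − w = 3.04808, 2F/√(2b) = 3.04810.)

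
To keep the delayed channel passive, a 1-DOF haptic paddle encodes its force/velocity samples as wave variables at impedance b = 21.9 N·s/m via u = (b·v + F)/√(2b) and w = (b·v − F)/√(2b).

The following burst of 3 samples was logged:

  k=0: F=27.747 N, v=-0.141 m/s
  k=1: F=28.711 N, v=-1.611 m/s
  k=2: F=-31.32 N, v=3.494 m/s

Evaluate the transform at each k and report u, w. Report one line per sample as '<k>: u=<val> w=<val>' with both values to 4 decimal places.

k=0: b·v=21.9×(-0.141)=-3.0879; √(2b)=6.6182; u=(-3.0879+27.747)/6.6182=3.7260, w=(-3.0879−27.747)/6.6182=-4.6591
k=1: b·v=21.9×(-1.611)=-35.2809; √(2b)=6.6182; u=(-35.2809+28.711)/6.6182=-0.9927, w=(-35.2809−28.711)/6.6182=-9.6691
k=2: b·v=21.9×3.494=76.5186; √(2b)=6.6182; u=(76.5186+(-31.32))/6.6182=6.8295, w=(76.5186−(-31.32))/6.6182=16.2944

0: u=3.7260 w=-4.6591
1: u=-0.9927 w=-9.6691
2: u=6.8295 w=16.2944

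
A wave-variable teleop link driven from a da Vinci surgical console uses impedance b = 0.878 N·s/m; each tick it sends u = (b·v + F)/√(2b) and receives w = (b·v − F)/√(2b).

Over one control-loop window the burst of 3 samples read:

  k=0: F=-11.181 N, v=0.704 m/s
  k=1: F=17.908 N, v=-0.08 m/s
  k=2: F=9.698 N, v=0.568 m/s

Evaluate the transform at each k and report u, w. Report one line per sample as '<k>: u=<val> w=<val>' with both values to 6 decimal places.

0: u=-7.971140 w=8.904039
1: u=13.461023 w=-13.567034
2: u=7.694804 w=-6.942124

k=0: b·v=0.878×0.704=0.618112; √(2b)=1.325142; u=(0.618112+(-11.181))/1.325142=-7.971140, w=(0.618112−(-11.181))/1.325142=8.904039
k=1: b·v=0.878×(-0.08)=-0.070240; √(2b)=1.325142; u=(-0.070240+17.908)/1.325142=13.461023, w=(-0.070240−17.908)/1.325142=-13.567034
k=2: b·v=0.878×0.568=0.498704; √(2b)=1.325142; u=(0.498704+9.698)/1.325142=7.694804, w=(0.498704−9.698)/1.325142=-6.942124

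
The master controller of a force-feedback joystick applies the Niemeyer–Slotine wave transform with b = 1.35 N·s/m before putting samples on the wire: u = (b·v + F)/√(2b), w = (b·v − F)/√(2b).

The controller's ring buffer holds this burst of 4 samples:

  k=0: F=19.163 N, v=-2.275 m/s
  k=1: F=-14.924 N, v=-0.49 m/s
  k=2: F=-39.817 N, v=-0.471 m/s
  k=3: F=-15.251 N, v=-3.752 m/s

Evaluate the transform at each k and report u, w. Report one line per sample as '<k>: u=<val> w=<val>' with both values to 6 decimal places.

0: u=9.793127 w=-13.531334
1: u=-9.485033 w=8.679881
2: u=-24.618821 w=23.844889
3: u=-12.364046 w=6.198880

k=0: b·v=1.35×(-2.275)=-3.071250; √(2b)=1.643168; u=(-3.071250+19.163)/1.643168=9.793127, w=(-3.071250−19.163)/1.643168=-13.531334
k=1: b·v=1.35×(-0.49)=-0.661500; √(2b)=1.643168; u=(-0.661500+(-14.924))/1.643168=-9.485033, w=(-0.661500−(-14.924))/1.643168=8.679881
k=2: b·v=1.35×(-0.471)=-0.635850; √(2b)=1.643168; u=(-0.635850+(-39.817))/1.643168=-24.618821, w=(-0.635850−(-39.817))/1.643168=23.844889
k=3: b·v=1.35×(-3.752)=-5.065200; √(2b)=1.643168; u=(-5.065200+(-15.251))/1.643168=-12.364046, w=(-5.065200−(-15.251))/1.643168=6.198880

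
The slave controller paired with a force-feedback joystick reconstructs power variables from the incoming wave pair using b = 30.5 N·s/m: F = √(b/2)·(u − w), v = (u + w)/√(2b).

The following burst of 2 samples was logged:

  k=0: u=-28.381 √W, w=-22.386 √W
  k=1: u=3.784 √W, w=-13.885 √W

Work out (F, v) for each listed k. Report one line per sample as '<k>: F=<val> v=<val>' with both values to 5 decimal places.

k=0: u−w=-5.99500, u+w=-50.76700; √(b/2)=3.90512, √(2b)=7.81025; F=3.90512×(-5.995)=-23.41122, v=-50.76700/7.81025=-6.50005
k=1: u−w=17.66900, u+w=-10.10100; √(b/2)=3.90512, √(2b)=7.81025; F=3.90512×17.669=68.99965, v=-10.10100/7.81025=-1.29330

0: F=-23.41122 v=-6.50005
1: F=68.99965 v=-1.29330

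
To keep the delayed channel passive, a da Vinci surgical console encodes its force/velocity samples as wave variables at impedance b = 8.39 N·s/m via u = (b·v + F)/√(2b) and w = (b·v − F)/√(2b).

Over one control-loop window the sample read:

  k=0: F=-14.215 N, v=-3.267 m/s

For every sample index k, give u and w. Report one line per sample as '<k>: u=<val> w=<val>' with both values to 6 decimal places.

k=0: b·v=8.39×(-3.267)=-27.410130; √(2b)=4.096340; u=(-27.410130+(-14.215))/4.096340=-10.161542, w=(-27.410130−(-14.215))/4.096340=-3.221200

0: u=-10.161542 w=-3.221200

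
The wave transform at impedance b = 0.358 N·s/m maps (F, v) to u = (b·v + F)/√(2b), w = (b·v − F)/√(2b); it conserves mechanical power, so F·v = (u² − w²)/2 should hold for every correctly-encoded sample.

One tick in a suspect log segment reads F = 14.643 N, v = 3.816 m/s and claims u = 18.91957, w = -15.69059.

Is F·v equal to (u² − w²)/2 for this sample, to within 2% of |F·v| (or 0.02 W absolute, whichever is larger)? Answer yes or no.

F·v = 14.643×3.816 = 55.8777 W.
(u² − w²)/2 = (357.9501 − 246.1946)/2 = 55.8778 W.
|Δ| = 0.0001;  2% of max(1, |F·v|) = 1.1176.

yes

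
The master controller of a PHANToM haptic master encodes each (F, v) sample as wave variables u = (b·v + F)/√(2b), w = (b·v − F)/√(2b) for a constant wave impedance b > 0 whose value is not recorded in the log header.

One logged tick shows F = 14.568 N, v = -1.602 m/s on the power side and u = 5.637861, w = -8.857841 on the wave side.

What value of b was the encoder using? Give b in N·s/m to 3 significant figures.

b = 2.02 N·s/m

u + w = -3.219980;  u + w = √(2b)·v, so √(2b) = -3.219980/(-1.602) = 2.009975.
b = (√(2b))²/2 = 4.040000/2 = 2.020000.
(Check via u − w = 2F/√(2b): u − w = 14.495702, 2F/√(2b) = 14.495702.)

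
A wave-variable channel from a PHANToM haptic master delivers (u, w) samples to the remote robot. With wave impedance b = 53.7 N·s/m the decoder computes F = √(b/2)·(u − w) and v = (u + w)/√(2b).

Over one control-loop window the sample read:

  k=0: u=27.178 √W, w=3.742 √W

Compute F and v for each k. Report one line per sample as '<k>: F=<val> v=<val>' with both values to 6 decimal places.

k=0: u−w=23.436000, u+w=30.920000; √(b/2)=5.181699, √(2b)=10.363397; F=5.181699×23.436=121.438288, v=30.920000/10.363397=2.983578

0: F=121.438288 v=2.983578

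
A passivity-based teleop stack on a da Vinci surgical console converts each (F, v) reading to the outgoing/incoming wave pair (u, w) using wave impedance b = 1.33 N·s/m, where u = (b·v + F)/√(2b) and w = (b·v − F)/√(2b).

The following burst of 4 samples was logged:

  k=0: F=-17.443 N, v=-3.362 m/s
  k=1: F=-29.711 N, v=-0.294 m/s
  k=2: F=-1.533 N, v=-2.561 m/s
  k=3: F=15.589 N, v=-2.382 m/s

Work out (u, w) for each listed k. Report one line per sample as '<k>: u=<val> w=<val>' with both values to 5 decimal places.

k=0: b·v=1.33×(-3.362)=-4.47146; √(2b)=1.63095; u=(-4.47146+(-17.443))/1.63095=-13.43662, w=(-4.47146−(-17.443))/1.63095=7.95336
k=1: b·v=1.33×(-0.294)=-0.39102; √(2b)=1.63095; u=(-0.39102+(-29.711))/1.63095=-18.45673, w=(-0.39102−(-29.711))/1.63095=17.97723
k=2: b·v=1.33×(-2.561)=-3.40613; √(2b)=1.63095; u=(-3.40613+(-1.533))/1.63095=-3.02837, w=(-3.40613−(-1.533))/1.63095=-1.14849
k=3: b·v=1.33×(-2.382)=-3.16806; √(2b)=1.63095; u=(-3.16806+15.589)/1.63095=7.61577, w=(-3.16806−15.589)/1.63095=-11.50069

0: u=-13.43662 w=7.95336
1: u=-18.45673 w=17.97723
2: u=-3.02837 w=-1.14849
3: u=7.61577 w=-11.50069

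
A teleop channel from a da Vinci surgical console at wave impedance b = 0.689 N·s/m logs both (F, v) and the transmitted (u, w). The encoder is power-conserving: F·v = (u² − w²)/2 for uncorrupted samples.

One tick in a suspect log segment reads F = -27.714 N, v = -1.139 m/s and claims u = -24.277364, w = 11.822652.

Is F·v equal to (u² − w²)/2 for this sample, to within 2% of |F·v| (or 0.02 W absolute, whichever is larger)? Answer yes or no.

F·v = (-27.714)×(-1.139) = 31.566246 W.
(u² − w²)/2 = (589.390403 − 139.775100)/2 = 224.807651 W.
|Δ| = 193.241405;  2% of max(1, |F·v|) = 0.631325.

no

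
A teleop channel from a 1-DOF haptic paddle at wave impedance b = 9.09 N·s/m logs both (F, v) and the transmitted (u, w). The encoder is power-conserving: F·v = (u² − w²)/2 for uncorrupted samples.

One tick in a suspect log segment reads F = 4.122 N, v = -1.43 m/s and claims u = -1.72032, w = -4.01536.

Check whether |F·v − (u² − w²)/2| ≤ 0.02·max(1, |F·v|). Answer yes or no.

F·v = 4.122×(-1.43) = -5.8945 W.
(u² − w²)/2 = (2.9595 − 16.1231)/2 = -6.5818 W.
|Δ| = 0.6873;  2% of max(1, |F·v|) = 0.1179.

no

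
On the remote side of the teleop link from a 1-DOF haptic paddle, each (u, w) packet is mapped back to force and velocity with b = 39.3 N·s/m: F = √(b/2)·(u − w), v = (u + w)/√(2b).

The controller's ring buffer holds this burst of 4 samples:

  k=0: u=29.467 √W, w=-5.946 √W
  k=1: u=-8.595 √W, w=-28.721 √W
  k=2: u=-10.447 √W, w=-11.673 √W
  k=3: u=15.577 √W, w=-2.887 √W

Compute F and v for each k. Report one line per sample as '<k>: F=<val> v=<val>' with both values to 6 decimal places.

k=0: u−w=35.413000, u+w=23.521000; √(b/2)=4.432832, √(2b)=8.865664; F=4.432832×35.413=156.979881, v=23.521000/8.865664=2.653044
k=1: u−w=20.126000, u+w=-37.316000; √(b/2)=4.432832, √(2b)=8.865664; F=4.432832×20.126=89.215178, v=-37.316000/8.865664=-4.209047
k=2: u−w=1.226000, u+w=-22.120000; √(b/2)=4.432832, √(2b)=8.865664; F=4.432832×1.226=5.434652, v=-22.120000/8.865664=-2.495019
k=3: u−w=18.464000, u+w=12.690000; √(b/2)=4.432832, √(2b)=8.865664; F=4.432832×18.464=81.847811, v=12.690000/8.865664=1.431365

0: F=156.979881 v=2.653044
1: F=89.215178 v=-4.209047
2: F=5.434652 v=-2.495019
3: F=81.847811 v=1.431365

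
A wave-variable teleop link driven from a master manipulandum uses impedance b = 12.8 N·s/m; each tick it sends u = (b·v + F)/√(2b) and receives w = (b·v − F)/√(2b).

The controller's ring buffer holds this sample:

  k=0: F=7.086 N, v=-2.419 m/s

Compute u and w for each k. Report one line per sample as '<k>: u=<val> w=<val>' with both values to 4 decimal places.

0: u=-4.7191 w=-7.5201

k=0: b·v=12.8×(-2.419)=-30.9632; √(2b)=5.0596; u=(-30.9632+7.086)/5.0596=-4.7191, w=(-30.9632−7.086)/5.0596=-7.5201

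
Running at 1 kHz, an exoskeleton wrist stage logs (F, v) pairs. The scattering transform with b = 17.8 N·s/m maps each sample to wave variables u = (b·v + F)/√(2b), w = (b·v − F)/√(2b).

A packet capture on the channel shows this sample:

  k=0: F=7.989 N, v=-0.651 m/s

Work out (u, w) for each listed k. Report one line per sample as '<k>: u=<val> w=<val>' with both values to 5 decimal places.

k=0: b·v=17.8×(-0.651)=-11.58780; √(2b)=5.96657; u=(-11.58780+7.989)/5.96657=-0.60316, w=(-11.58780−7.989)/5.96657=-3.28108

0: u=-0.60316 w=-3.28108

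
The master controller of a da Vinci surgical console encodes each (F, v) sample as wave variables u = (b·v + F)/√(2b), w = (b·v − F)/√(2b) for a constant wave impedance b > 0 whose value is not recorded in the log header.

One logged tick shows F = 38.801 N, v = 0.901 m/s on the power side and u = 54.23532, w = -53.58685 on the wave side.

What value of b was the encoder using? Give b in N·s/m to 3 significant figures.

u + w = 0.6485;  u + w = √(2b)·v, so √(2b) = 0.6485/0.901 = 0.7197.
b = (√(2b))²/2 = 0.5180/2 = 0.2590.
(Check via u − w = 2F/√(2b): u − w = 107.8222, 2F/√(2b) = 107.8221.)

b = 0.259 N·s/m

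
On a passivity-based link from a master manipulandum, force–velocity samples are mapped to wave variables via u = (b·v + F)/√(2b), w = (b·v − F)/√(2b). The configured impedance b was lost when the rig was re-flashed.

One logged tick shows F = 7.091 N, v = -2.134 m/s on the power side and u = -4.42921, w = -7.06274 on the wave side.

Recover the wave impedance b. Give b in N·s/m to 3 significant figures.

b = 14.5 N·s/m

u + w = -11.49195;  u + w = √(2b)·v, so √(2b) = -11.49195/(-2.134) = 5.38517.
b = (√(2b))²/2 = 29.00004/2 = 14.50002.
(Check via u − w = 2F/√(2b): u − w = 2.63353, 2F/√(2b) = 2.63353.)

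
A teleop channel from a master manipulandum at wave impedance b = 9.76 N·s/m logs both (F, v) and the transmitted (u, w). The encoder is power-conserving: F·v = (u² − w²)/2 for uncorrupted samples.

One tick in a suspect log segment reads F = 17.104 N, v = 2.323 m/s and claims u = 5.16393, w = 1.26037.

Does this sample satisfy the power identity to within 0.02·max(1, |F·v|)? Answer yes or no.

F·v = 17.104×2.323 = 39.7326 W.
(u² − w²)/2 = (26.6662 − 1.5885)/2 = 12.5388 W.
|Δ| = 27.1938;  2% of max(1, |F·v|) = 0.7947.

no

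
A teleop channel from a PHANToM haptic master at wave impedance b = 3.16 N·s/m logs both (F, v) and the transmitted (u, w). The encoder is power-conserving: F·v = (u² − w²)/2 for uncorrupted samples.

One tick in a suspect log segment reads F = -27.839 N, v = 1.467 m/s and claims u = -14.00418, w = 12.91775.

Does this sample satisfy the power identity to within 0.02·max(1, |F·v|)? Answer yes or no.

no

F·v = (-27.839)×1.467 = -40.83981 W.
(u² − w²)/2 = (196.11706 − 166.86827)/2 = 14.62440 W.
|Δ| = 55.46421;  2% of max(1, |F·v|) = 0.81680.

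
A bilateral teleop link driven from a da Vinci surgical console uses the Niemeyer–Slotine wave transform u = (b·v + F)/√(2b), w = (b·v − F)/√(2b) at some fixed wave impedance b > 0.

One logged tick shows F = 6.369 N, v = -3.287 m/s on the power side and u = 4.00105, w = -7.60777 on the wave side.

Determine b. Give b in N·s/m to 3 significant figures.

b = 0.602 N·s/m

u + w = -3.60672;  u + w = √(2b)·v, so √(2b) = -3.60672/(-3.287) = 1.09727.
b = (√(2b))²/2 = 1.20400/2 = 0.60200.
(Check via u − w = 2F/√(2b): u − w = 11.60882, 2F/√(2b) = 11.60883.)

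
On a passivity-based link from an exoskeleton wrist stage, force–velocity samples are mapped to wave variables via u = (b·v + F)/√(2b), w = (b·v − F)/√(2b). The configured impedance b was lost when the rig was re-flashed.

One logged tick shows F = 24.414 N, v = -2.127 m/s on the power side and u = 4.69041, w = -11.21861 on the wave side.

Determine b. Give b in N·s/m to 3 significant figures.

b = 4.71 N·s/m

u + w = -6.52820;  u + w = √(2b)·v, so √(2b) = -6.52820/(-2.127) = 3.06921.
b = (√(2b))²/2 = 9.42002/2 = 4.71001.
(Check via u − w = 2F/√(2b): u − w = 15.90902, 2F/√(2b) = 15.90900.)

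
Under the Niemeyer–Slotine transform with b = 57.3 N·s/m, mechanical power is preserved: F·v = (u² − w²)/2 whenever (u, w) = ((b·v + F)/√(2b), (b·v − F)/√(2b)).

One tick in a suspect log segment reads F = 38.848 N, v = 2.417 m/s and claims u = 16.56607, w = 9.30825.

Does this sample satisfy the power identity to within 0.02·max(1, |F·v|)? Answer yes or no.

F·v = 38.848×2.417 = 93.8956 W.
(u² − w²)/2 = (274.4347 − 86.6435)/2 = 93.8956 W.
|Δ| = 0.0000;  2% of max(1, |F·v|) = 1.8779.

yes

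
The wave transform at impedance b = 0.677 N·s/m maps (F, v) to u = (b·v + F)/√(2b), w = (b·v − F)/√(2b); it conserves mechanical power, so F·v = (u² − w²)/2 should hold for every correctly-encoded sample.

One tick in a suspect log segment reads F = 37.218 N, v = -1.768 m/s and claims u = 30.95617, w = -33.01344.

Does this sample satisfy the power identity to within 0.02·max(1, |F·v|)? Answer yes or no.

yes

F·v = 37.218×(-1.768) = -65.80142 W.
(u² − w²)/2 = (958.28446 − 1089.88722)/2 = -65.80138 W.
|Δ| = 0.00004;  2% of max(1, |F·v|) = 1.31603.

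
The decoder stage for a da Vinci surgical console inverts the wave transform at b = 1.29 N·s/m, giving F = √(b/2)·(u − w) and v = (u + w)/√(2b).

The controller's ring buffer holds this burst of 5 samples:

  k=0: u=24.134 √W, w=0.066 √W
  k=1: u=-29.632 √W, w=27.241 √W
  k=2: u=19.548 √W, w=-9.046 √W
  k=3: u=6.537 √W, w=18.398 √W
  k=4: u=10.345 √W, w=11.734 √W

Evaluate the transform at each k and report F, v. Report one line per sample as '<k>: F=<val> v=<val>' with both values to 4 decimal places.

k=0: u−w=24.0680, u+w=24.2000; √(b/2)=0.8031, √(2b)=1.6062; F=0.8031×24.068=19.3295, v=24.2000/1.6062=15.0663
k=1: u−w=-56.8730, u+w=-2.3910; √(b/2)=0.8031, √(2b)=1.6062; F=0.8031×(-56.873)=-45.6758, v=-2.3910/1.6062=-1.4886
k=2: u−w=28.5940, u+w=10.5020; √(b/2)=0.8031, √(2b)=1.6062; F=0.8031×28.594=22.9644, v=10.5020/1.6062=6.5383
k=3: u−w=-11.8610, u+w=24.9350; √(b/2)=0.8031, √(2b)=1.6062; F=0.8031×(-11.861)=-9.5258, v=24.9350/1.6062=15.5239
k=4: u−w=-1.3890, u+w=22.0790; √(b/2)=0.8031, √(2b)=1.6062; F=0.8031×(-1.389)=-1.1155, v=22.0790/1.6062=13.7458

0: F=19.3295 v=15.0663
1: F=-45.6758 v=-1.4886
2: F=22.9644 v=6.5383
3: F=-9.5258 v=15.5239
4: F=-1.1155 v=13.7458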